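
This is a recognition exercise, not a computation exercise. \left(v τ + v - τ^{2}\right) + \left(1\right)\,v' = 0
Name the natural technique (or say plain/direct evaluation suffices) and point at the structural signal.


Verdict: a linear integrating factor — the unknown enters only to the first power against a nonzero forcing term — the integrating-factor template applies directly.


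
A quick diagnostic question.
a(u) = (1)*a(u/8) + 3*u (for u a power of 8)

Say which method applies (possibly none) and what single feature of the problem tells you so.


Technique: the master substitution — the argument contracts 8-fold per step: reindex u exponentially and solve the linear recurrence in the new index.


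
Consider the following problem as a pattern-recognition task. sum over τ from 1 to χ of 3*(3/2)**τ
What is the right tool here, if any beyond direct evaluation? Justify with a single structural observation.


Diagnosis: the geometric series formula — term-over-term division gives 3/2 every time — index-free ratio, geometric sum formula applies.


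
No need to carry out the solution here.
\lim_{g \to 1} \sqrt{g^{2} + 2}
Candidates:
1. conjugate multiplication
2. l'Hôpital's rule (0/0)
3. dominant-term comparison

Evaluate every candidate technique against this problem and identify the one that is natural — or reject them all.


Method: no special technique — no denominator vanishes and nothing blows up at 1: direct substitution is the whole computation.
- conjugate multiplication — the conjugate move applies to radical differences, which this is not.
- l'Hôpital's rule (0/0): substituting the point produces a determinate value, not a 0 over 0 clash.
- dominant-term comparison — leading-power comparison does not apply to this form.


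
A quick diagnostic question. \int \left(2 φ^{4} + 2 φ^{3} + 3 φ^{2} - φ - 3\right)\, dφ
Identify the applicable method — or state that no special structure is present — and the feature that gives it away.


Method: no special technique — the integrand is a sum of constant multiples of powers of φ — integrate term by term.


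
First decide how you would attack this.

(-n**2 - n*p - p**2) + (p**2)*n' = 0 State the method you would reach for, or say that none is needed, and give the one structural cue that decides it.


Method: the homogeneous substitution — scaling p and n together leaves the slope fixed — it depends only on n/p, so substitute the ratio.


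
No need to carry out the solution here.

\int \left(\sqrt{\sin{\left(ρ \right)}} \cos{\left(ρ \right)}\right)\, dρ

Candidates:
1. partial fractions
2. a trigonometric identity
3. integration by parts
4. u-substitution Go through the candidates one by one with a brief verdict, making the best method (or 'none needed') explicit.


Technique: u-substitution — structure check: outer function, inner expression \sin{\left(ρ \right)}, inner derivative as a factor — the classic u = \sin{\left(ρ \right)} pattern.
- partial fractions: there is no rational-function structure to decompose.
- a trigonometric identity: the trigonometric factor has no even power to reduce and no cross-frequency product to convert — the standard power-reduction and product-to-sum identities do not engage it.
- integration by parts: there is no nonconstant-polynomial-times-kernel split with an exp, sine, cosine (degree-1 argument), or logarithm partner.
- u-substitution: a fit — the right tool for this form.


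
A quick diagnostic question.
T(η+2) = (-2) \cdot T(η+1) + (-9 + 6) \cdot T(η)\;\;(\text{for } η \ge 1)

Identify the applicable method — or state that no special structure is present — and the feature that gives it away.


Technique: the characteristic-root method — the recurrence treats every index alike (constant coefficients, no forcing) — precisely the regime where r^η trials close it.


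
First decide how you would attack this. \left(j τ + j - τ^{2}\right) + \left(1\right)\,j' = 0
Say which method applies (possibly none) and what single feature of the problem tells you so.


Diagnosis: a linear integrating factor — the unknown enters only to the first power against a nonzero forcing term — the integrating-factor template applies directly.


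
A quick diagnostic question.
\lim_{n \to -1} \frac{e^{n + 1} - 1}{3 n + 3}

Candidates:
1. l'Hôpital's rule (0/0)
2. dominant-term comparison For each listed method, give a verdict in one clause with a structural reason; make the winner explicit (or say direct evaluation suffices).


Verdict: l'Hôpital's rule (0/0) — substituting -1 gives 0 over 0; differentiate top and bottom once and re-evaluate. A local series expansion at the point resolves it as well; the rule is the packaged version of that step.
- l'Hôpital's rule (0/0) — a fit — the right tool for this form.
- dominant-term comparison: no ranking of term growth rates resolves the limit here.


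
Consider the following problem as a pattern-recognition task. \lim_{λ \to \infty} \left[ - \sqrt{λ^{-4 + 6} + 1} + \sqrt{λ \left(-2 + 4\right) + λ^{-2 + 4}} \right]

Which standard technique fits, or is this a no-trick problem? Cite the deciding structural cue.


Technique: conjugate multiplication — this difference gives up after one conjugate multiplication — the radical structure cancels against its conjugate.


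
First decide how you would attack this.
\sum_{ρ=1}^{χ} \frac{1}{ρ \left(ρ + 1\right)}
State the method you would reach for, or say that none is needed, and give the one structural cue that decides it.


Technique: telescoping — split \frac{1}{ρ \left(ρ + 1\right)} by partial fractions and the pieces are one function at shifted arguments — interior terms cancel.


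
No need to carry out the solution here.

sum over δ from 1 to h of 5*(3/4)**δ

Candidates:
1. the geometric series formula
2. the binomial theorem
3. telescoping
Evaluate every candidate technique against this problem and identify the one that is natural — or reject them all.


Technique: the geometric series formula — term-over-term division gives 3/4 every time — index-free ratio, geometric sum formula applies.
- the geometric series formula: applies; the problem has the shape this method handles.
- the binomial theorem: no binomial coefficients pair with matched powers.
- telescoping: the summand is not presented as a shifted difference — a telescoping rewrite may exist, but the displayed structure does not offer one.


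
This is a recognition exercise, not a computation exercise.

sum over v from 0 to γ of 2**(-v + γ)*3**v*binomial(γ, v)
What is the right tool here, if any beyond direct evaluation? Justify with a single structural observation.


Diagnosis: the binomial theorem — the summand is term v of a binomial expansion in 3 and 2; the whole sum is a single power.


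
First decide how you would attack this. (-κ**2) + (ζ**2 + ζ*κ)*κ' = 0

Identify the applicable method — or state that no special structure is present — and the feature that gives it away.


Method: the homogeneous substitution — solved for the derivative, the right side is unchanged under scaling ζ and κ together — it depends only on the ratio κ/ζ, so substitute a single ratio variable. This can also be massaged into Bernoulli form (the roles of the variables may need exchanging); the homogeneous substitution avoids that setup.


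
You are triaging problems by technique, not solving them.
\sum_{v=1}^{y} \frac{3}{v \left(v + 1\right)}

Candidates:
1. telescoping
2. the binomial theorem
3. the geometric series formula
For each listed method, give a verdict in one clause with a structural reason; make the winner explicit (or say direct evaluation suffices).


Technique: telescoping — the summand \frac{3}{v \left(v + 1\right)} decomposes into fractions whose poles differ by an integer shift — the series collapses.
- telescoping — applicable, and directly so.
- the binomial theorem: no binomial coefficients pair up with complementary powers here.
- the geometric series formula — the term-to-term ratio drifts with the index — the one thing the geometric formula cannot absorb.


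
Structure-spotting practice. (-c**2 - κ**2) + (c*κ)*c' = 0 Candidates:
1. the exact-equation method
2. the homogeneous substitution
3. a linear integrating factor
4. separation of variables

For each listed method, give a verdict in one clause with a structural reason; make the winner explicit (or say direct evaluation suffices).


Technique: the homogeneous substitution — the slope is degree-zero homogeneous: the ratio substitution v = c/κ collapses it. This doubles as a Bernoulli equation in the unknown as written; the homogeneous route needs no setup at all.
- the exact-equation method: the mixed partial derivatives differ, so the left side is not a total differential.
- the homogeneous substitution: applies; the problem has the shape this method handles.
- a linear integrating factor — a nonlinear term in the unknown puts this outside the integrating-factor template.
- separation of variables — the two dependences are entangled, not a clean product of one-variable pieces.


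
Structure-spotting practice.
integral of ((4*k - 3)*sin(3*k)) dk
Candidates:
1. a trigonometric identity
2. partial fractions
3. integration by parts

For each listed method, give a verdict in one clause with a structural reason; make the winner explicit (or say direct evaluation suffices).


Diagnosis: integration by parts — 4*k - 3 dies after finitely many derivatives while sin(3*k) cycles under integration — the tabular/parts setup.
- a trigonometric identity — no even trigonometric power and no product of distinct frequencies to rewrite.
- partial fractions: the expression is not a ratio of polynomials that decomposes further.
- integration by parts — a fit — the right tool for this form.


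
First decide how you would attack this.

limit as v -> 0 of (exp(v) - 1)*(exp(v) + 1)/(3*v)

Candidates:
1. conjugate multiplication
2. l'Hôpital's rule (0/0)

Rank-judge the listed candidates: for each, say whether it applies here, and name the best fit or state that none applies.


Diagnosis: l'Hôpital's rule (0/0) — numerator and denominator both vanish at 0 — a genuine 0/0 form, which is exactly when l'Hôpital applies. A first-order expansion at the point is an equally standard path; the rule packages it.
- conjugate multiplication — the conjugate move applies to radical differences, which this is not.
- l'Hôpital's rule (0/0) — applicable, and directly so.


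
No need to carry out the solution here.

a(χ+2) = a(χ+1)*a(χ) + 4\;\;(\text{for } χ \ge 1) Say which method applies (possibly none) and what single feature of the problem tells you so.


Best approach: no special technique — the new term depends nonlinearly on the old ones, which disqualifies every superposition-based technique.


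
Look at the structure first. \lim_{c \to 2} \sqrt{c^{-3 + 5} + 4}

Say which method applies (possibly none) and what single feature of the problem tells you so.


Verdict: no special technique — no vanishing denominator and no indeterminate clash at the point — evaluation is immediate.


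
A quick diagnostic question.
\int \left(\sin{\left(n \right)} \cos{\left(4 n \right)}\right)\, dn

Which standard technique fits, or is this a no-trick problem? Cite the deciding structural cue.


Diagnosis: a trigonometric identity — the identity turns \sin{\left(n \right)} \cos{\left(4 n \right)} into two lone cosines/sines, each trivially integrable.


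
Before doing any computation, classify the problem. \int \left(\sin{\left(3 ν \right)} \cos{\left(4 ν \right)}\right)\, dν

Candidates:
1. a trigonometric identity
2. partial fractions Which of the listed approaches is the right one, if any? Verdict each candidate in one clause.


Technique: a trigonometric identity — mixed-frequency products such as \sin{\left(3 ν \right)} \cos{\left(4 ν \right)} are designed for the product-to-sum formula.
- a trigonometric identity — applicable, and directly so.
- partial fractions: there is no rational-function structure to decompose.


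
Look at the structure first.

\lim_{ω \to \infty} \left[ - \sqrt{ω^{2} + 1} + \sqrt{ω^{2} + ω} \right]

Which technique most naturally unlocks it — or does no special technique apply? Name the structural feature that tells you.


Verdict: conjugate multiplication — both pieces blow up but their difference is finite; the conjugate trick rationalizes \sqrt{ω^{2} + ω} - \sqrt{ω^{2} + 1}.


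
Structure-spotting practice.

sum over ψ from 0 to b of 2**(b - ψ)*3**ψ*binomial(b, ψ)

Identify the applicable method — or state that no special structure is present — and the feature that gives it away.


Best approach: the binomial theorem — terms weighting binomial(b, ψ) against matched powers of 3 and 2 reassemble into (3 + 2)^b by the binomial theorem.


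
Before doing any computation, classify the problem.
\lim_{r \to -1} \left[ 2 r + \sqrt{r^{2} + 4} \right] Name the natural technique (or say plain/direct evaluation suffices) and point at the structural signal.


Technique: no special technique — no zero denominators, no indeterminate clash at -1 — substitute and read off the value.


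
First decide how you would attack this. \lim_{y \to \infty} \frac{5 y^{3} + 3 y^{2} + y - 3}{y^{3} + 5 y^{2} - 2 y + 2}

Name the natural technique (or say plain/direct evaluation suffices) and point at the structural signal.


Diagnosis: dominant-term comparison — growth-rate triage: the leading powers of y decide the limit, everything else is noise. l'Hôpital's at-infinity variant applies to the expression viewed as a single quotient; the leading-term comparison is the direct route.


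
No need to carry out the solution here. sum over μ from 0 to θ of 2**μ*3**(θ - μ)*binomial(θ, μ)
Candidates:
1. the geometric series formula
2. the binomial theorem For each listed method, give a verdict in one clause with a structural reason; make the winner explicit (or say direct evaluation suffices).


Diagnosis: the binomial theorem — the binomial coefficients weight matched powers of 2 and 3, which is exactly the expansion of a binomial power.
- the geometric series formula — the term-to-term ratio drifts with the index — the one thing the geometric formula cannot absorb.
- the binomial theorem: applicable, and directly so.


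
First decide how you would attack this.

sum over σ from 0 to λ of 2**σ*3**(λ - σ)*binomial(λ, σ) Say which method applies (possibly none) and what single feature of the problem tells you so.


Diagnosis: the binomial theorem — the summand is term σ of a binomial expansion in 2 and 3; the whole sum is a single power.


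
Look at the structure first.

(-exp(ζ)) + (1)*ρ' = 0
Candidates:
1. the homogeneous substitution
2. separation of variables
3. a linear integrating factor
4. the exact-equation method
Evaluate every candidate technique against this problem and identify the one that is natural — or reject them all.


Method: no special technique — the slope is a pure function of ζ; integrate both sides and be done.
- the homogeneous substitution: solved for the derivative, the right side changes under joint scaling of the two variables.
- separation of variables: with no unknown in the slope, separating variables is a formality — the equation integrates directly.
- a linear integrating factor: with the unknown absent the integrating factor is a formality; direct integration is the working structure.
- the exact-equation method — the unknown never enters the equation — exactness holds emptily, with nothing for the method to add.


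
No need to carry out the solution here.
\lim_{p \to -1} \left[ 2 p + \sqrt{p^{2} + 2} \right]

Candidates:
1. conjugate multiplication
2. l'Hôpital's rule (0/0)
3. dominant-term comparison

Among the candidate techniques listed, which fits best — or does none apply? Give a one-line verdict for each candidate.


Technique: no special technique — no denominator vanishes and nothing blows up at -1: direct substitution is the whole computation.
- conjugate multiplication — no divergent radical difference is present for a conjugate pair to cancel.
- l'Hôpital's rule (0/0): evaluation at the point is determinate, so the rule has nothing to repair.
- dominant-term comparison: no dominant power emerges to decide the limit by degree comparison.


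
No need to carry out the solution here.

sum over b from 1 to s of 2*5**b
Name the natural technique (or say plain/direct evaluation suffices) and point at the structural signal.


Best approach: the geometric series formula — each term is 5 times the previous one, so the geometric-series formula applies directly.


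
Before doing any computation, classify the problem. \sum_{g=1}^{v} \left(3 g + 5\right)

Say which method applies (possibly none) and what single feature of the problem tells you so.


Technique: no special technique — nothing telescopes and nothing is geometric; polynomial terms in g sum term by term.


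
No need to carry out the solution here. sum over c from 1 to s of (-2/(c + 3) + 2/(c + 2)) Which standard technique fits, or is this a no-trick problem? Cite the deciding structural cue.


Verdict: telescoping — consecutive terms evaluate one function at adjacent indices (2/(c + 2) is its current value): one term's tail is the next term's head, so the chain collapses.


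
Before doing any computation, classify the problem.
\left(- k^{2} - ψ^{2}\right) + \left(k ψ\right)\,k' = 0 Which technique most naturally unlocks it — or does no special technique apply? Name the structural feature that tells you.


Technique: the homogeneous substitution — solved for the derivative, the right side is unchanged under scaling ψ and k together — it depends only on the ratio k/ψ, so substitute a single ratio variable. Rearranged, this also fits the Bernoulli template directly; the homogeneous substitution reads the structure without the rearrangement.


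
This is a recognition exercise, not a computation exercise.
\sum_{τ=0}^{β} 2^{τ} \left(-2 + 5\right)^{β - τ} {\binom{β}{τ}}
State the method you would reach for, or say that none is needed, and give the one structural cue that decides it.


Verdict: the binomial theorem — the summand is term τ of a binomial expansion in 2 and (-2 + 5); the whole sum is a single power.


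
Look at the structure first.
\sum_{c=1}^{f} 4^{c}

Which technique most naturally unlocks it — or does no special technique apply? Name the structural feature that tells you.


Diagnosis: the geometric series formula — each term is 4 times the previous one, so the geometric-series formula applies directly.


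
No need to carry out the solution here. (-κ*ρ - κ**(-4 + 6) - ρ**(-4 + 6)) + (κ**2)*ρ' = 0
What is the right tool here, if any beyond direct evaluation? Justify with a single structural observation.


Diagnosis: the homogeneous substitution — scaling κ and ρ together leaves the slope fixed — it depends only on ρ/κ, so substitute the ratio.


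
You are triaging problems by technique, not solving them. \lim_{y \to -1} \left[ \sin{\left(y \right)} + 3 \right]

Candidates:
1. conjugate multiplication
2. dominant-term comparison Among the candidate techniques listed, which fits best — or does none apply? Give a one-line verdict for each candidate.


Method: no special technique — the expression is continuous at -1 — substitute and evaluate; no indeterminate form appears.
- conjugate multiplication — no divergent radical difference is present for a conjugate pair to cancel.
- dominant-term comparison: leading-power comparison does not apply to this form.


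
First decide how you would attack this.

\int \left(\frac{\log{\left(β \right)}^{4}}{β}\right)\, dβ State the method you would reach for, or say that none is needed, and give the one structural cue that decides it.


Diagnosis: u-substitution — collected, the integrand has one factor that is, up to a constant, the derivative of an inner expression the rest depends on — substitute for that inner expression.


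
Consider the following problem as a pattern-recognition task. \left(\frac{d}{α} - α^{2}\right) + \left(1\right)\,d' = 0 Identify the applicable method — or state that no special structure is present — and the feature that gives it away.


Method: a linear integrating factor — linear in the unknown with genuine forcing: multiply through by the exponential of the integrated coefficient and the left side closes into one derivative.


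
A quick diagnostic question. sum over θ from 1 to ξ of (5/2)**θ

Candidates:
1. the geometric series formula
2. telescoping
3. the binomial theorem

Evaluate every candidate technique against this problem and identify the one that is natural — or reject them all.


Method: the geometric series formula — check a ratio of consecutive terms: it is 5/2, independent of the index, so the geometric formula closes the sum.
- the geometric series formula: a fit — the right tool for this form.
- telescoping: in the displayed form, no term reappears at a neighboring index to cancel against.
- the binomial theorem: the terms lack the binomial-coefficient-weighted complementary-power pattern of an expansion.


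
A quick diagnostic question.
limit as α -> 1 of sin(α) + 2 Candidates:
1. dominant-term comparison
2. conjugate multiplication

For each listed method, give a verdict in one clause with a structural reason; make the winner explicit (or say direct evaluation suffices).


Verdict: no special technique — the function is continuous at 1; evaluation is itself the limit, no machinery required.
- dominant-term comparison: this limit is not decided by comparing leading-term growth at infinity.
- conjugate multiplication — the conjugate move applies to radical differences, which this is not.


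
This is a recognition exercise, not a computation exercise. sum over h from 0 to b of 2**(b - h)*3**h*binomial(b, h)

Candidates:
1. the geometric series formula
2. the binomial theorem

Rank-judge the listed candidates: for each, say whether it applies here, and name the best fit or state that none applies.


Diagnosis: the binomial theorem — terms weighting binomial(b, h) against matched powers of 3 and 2 reassemble into (3 + 2)^b by the binomial theorem.
- the geometric series formula — no single multiplier carries one term to the next throughout the sum.
- the binomial theorem: yes, a natural case for it.


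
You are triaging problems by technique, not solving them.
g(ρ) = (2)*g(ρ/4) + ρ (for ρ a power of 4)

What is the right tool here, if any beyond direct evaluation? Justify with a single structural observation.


Method: the master substitution — recursion at ρ/4 is multiplicative in the index; logarithmic reindexing via ρ = 4^m linearizes it.


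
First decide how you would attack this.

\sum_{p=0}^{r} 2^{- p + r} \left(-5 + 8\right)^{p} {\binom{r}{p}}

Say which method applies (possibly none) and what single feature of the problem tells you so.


Best approach: the binomial theorem — {\binom{r}{p}} weighting matched powers of (-5 + 8) and 2 is the expanded form of ((-5 + 8) + 2)^r — fold it back up.


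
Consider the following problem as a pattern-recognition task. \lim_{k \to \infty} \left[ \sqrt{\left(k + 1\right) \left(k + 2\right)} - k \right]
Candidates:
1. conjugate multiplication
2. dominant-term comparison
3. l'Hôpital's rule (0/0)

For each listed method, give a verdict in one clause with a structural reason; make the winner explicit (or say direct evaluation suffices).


Diagnosis: conjugate multiplication — two divergent pieces with a minus sign between them and a radical in the mix: rationalize \sqrt{\left(k + 1\right) \left(k + 2\right)} - k before any limit law applies.
- conjugate multiplication — yes, a natural case for it.
- dominant-term comparison: no dominant-degree comparison decides it.
- l'Hôpital's rule (0/0): the expression is a difference driving to ∞ − ∞, not a 0/0 quotient — there is no ratio for the rule to differentiate.


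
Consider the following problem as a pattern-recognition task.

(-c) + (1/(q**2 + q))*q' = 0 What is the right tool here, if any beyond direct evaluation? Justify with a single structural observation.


Diagnosis: separation of variables — one side of the product carries the independent variable, the other the unknown — the textbook separation shape. This doubles as a Bernoulli equation in the unknown as written; dividing and integrating works on it directly.


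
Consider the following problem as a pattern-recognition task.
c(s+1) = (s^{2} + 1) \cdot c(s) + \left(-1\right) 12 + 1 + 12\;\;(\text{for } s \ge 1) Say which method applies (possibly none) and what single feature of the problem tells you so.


Diagnosis: a summation factor — first-order, linear, moving coefficient s^{2} + 1: the discrete analogue of an integrating factor handles it.


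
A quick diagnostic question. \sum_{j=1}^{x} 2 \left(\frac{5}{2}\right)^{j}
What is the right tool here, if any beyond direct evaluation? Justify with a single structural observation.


Diagnosis: the geometric series formula — consecutive terms stand in a fixed index-free ratio — the geometric sum formula closes it.


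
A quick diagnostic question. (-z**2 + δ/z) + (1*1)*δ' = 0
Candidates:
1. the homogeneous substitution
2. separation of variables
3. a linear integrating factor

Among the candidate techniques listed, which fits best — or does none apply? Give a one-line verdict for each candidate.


Verdict: a linear integrating factor — linear in the unknown with genuine forcing: multiply through by the exponential of the integrated coefficient and the left side closes into one derivative.
- the homogeneous substitution: the slope changes under joint rescaling, failing the degree-zero test.
- separation of variables: the two dependences are entangled, not a clean product of one-variable pieces.
- a linear integrating factor: applicable, and directly so.


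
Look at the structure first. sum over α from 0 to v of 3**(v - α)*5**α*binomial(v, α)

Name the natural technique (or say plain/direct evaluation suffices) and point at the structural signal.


Best approach: the binomial theorem — terms weighting binomial(v, α) against matched powers of 5 and 3 reassemble into (5 + 3)^v by the binomial theorem.


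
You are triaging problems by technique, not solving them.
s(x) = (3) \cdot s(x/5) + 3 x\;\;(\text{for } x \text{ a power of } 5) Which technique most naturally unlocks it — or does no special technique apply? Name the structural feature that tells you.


Technique: the master substitution — the argument contracts 5-fold per step: reindex x exponentially and solve the linear recurrence in the new index.


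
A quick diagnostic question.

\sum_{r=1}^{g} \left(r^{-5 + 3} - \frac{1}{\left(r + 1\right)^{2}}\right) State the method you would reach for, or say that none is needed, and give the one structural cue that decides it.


Best approach: telescoping — the generic term is a one-step difference of r^{-5 + 3}, so partial sums shortcut to endpoint evaluation.


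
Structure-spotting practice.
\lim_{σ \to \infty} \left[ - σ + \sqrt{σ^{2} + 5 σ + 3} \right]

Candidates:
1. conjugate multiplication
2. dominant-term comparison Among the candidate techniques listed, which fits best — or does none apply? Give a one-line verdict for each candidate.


Diagnosis: conjugate multiplication — an infinity-minus-infinity difference with a surviving radical — multiply by the conjugate to cancel the divergence.
- conjugate multiplication: a fit — the right tool for this form.
- dominant-term comparison: this limit is not decided by comparing polynomial growth at infinity.


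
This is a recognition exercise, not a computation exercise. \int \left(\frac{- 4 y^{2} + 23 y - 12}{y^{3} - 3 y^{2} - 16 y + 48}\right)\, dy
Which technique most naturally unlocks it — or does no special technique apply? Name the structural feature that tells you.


Diagnosis: partial fractions — a proper rational integrand whose denominator splits into simpler factors — decompose into partial fractions first.


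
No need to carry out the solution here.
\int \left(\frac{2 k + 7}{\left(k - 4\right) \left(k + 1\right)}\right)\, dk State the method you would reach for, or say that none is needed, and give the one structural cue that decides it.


Technique: partial fractions — the bottom factors while the top stays lower-degree — split into simple fractions and integrate piece by piece.


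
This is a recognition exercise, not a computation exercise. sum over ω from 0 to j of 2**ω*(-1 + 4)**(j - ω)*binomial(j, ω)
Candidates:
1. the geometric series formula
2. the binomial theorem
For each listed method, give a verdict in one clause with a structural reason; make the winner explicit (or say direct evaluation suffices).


Best approach: the binomial theorem — the summand is term ω of a binomial expansion in 2 and (-1 + 4); the whole sum is a single power.
- the geometric series formula — no single multiplier carries one term to the next throughout the sum.
- the binomial theorem — a fit — the right tool for this form.


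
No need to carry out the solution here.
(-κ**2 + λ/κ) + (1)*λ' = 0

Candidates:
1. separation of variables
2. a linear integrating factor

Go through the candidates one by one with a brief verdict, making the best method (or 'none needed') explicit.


Diagnosis: a linear integrating factor — linear in the unknown with genuine forcing: multiply through by the exponential of the integrated coefficient and the left side closes into one derivative.
- separation of variables: no algebra isolates the independent variable on one side and the unknown on the other.
- a linear integrating factor: applies; the problem has the shape this method handles.


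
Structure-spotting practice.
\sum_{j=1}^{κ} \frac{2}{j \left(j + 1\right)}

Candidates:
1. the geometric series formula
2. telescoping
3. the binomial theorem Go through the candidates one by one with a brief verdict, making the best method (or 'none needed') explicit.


Technique: telescoping — one partial-fraction pass turns \frac{2}{j \left(j + 1\right)} into a shifted difference, and shifted differences telescope.
- the geometric series formula: consecutive terms are not related by a fixed multiplier.
- telescoping — applicable, and directly so.
- the binomial theorem: the summand does not match any term pattern of an expanded binomial power.


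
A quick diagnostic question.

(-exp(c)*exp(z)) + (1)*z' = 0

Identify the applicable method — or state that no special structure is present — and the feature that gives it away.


Technique: separation of variables — the derivative equals a pure function of c (namely exp(c)) times a pure function of z (namely exp(z)); divide and integrate each side.


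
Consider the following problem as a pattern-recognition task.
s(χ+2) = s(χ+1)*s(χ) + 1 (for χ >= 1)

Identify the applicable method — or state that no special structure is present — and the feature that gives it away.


Verdict: no special technique — each new value is a nonlinear function of earlier ones — scaling arguments and superposition both fail.


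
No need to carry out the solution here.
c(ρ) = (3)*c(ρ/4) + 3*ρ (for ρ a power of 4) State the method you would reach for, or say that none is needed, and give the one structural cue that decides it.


Method: the master substitution — the recursive call is at index ρ/4 rather than a shift, a divide-and-conquer shape — substituting ρ = 4^m linearizes it.


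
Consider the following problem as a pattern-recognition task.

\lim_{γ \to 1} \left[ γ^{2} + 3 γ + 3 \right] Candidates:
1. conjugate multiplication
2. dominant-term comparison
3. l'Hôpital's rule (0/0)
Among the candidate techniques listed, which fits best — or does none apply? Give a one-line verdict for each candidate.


Method: no special technique — no denominator vanishes and nothing blows up at 1: direct substitution is the whole computation.
- conjugate multiplication — there is no infinity-minus-infinity radical difference to rationalize.
- dominant-term comparison: this is not a rational comparison of growth rates at infinity.
- l'Hôpital's rule (0/0) — evaluation at the point is determinate, so the rule has nothing to repair.


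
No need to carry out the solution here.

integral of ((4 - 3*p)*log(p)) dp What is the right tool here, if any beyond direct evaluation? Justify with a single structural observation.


Best approach: integration by parts — log(p) blocks direct integration but differentiates to something rational — parts with the polynomial factor 4 - 3*p as dv.


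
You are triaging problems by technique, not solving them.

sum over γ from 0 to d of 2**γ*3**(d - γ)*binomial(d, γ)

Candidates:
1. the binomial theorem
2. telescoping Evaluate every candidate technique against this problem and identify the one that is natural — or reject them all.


Best approach: the binomial theorem — terms weighting binomial(d, γ) against matched powers of 2 and 3 reassemble into (2 + 3)^d by the binomial theorem.
- the binomial theorem — applies; the problem has the shape this method handles.
- telescoping: as presented, consecutive terms share no shifted copy to cancel against — no rewrite is on display to change that.


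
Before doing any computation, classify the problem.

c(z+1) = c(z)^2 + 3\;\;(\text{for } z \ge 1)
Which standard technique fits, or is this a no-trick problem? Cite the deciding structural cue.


Diagnosis: no special technique — the sequence value feeds back through itself nonlinearly — linear superposition fails, and every superposition-based closed form fails with it.


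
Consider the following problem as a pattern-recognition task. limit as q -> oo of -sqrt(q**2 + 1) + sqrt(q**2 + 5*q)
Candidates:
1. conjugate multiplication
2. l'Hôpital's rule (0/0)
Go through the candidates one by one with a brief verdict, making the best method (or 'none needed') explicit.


Diagnosis: conjugate multiplication — two divergent pieces with a minus sign between them and a radical in the mix: rationalize sqrt(q**2 + 5*q) - sqrt(q**2 + 1) before any limit law applies.
- conjugate multiplication: applies; the problem has the shape this method handles.
- l'Hôpital's rule (0/0) — substitution produces ∞ − ∞ rather than a vanishing quotient; the rule needs a 0/0 ratio to act on.


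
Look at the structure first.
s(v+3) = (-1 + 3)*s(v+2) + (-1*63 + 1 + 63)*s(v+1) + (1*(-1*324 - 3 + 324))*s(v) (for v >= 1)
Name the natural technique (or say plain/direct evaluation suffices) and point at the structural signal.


Method: the characteristic-root method — this is the constant-coefficient homogeneous case — the whole solution in v reduces to a polynomial's roots.


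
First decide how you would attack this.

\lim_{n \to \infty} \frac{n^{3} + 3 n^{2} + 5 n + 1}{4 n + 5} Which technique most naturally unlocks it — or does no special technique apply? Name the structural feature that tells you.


Best approach: dominant-term comparison — growth-rate triage: the leading powers of n decide the limit, everything else is noise. Viewed as a single quotient this is an ∞/∞ form — an at-infinity application of l'Hôpital's rule would also resolve it; comparing leading growth reads the answer without differentiating.


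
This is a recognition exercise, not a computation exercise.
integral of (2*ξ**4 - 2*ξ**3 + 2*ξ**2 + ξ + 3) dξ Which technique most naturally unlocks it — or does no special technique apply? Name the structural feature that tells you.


Method: no special technique — a term-by-term power-rule job in ξ; no substitution or rearrangement earns its keep here.


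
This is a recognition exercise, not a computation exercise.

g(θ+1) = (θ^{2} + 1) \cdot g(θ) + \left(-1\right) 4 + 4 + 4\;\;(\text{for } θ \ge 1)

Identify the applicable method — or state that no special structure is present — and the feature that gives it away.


Verdict: a summation factor — first-order linear but the coefficient θ^{2} + 1 moves with the index — divide by the cumulative product and telescope.


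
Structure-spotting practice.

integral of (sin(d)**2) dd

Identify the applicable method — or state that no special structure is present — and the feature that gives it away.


Diagnosis: a trigonometric identity — sin(d)**2 is the textbook power-reduction case — identities first, antiderivatives second.


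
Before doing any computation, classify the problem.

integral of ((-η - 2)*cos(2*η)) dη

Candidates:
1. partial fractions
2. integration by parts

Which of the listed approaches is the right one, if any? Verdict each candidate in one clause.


Method: integration by parts — the integrand splits as -η - 2 times cos(2*η) — repeatedly differentiating the polynomial part kills it, which is the parts ladder.
- partial fractions — the expression is not a ratio of polynomials that decomposes further.
- integration by parts — yes — fits the structure here.


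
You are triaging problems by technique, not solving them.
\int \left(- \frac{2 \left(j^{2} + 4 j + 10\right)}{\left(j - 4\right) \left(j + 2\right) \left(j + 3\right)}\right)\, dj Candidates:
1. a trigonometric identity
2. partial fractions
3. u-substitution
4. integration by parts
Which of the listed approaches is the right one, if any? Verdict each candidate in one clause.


Diagnosis: partial fractions — the bottom factors while the top stays lower-degree — split into simple fractions and integrate piece by piece.
- a trigonometric identity — no sine or cosine appears, so there is nothing for a trigonometric identity to act on.
- partial fractions: yes — fits the structure here.
- u-substitution — no subexpression of the integrand serves as a whole-integral substitution inner — individual terms may offer their own, but none carries its derivative as a factor of the full integrand; a working change of variable would have to be constructed from outside the expression.
- integration by parts — the nonconstant-polynomial-times-standard-kernel pattern (an exp, sine, cosine, or logarithm partner) is absent.


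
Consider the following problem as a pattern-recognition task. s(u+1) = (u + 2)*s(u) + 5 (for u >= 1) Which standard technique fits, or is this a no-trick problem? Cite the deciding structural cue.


Technique: a summation factor — an index-dependent multiplier u + 2 rules out characteristic roots; a summation factor converts it to a pure difference.


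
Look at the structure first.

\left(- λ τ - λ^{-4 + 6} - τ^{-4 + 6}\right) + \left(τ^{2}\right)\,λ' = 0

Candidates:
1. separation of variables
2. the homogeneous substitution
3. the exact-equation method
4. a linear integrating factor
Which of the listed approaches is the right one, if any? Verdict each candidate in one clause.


Technique: the homogeneous substitution — the slope is degree-zero homogeneous: the ratio substitution v = λ/τ collapses it.
- separation of variables — the two dependences are entangled, not a clean product of one-variable pieces.
- the homogeneous substitution — applies; the problem has the shape this method handles.
- the exact-equation method: no potential function has this form as its differential, as written.
- a linear integrating factor: a nonlinear term in the unknown puts this outside the integrating-factor template.


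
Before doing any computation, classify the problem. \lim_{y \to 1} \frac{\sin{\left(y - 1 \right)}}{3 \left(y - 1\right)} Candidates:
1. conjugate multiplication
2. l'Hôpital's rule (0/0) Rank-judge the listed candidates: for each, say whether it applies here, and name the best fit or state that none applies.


Technique: l'Hôpital's rule (0/0) — both numerator and denominator vanish at 1: the genuine 0/0 indeterminate that l'Hôpital exists for. A local series expansion at the point resolves it as well; the rule is the packaged version of that step.
- conjugate multiplication: multiplying by a conjugate would not remove any indeterminacy here.
- l'Hôpital's rule (0/0) — applicable, and directly so.
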